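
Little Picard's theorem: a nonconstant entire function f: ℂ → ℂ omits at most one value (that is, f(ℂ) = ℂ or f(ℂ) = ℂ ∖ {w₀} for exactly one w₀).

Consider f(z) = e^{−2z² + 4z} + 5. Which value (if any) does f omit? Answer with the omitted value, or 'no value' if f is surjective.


Little Picard bounds the complement of f(ℂ) to at most one point.
The exponent g(z) = −2z² + 4z is a nonconstant polynomial, hence surjective onto ℂ. So e^{g(z)} takes every value in {e^w : w ∈ ℂ} = ℂ ∖ {0}. Adding 5 shifts the range to ℂ ∖ {5}. f omits exactly 5.

Omitted value: 5.


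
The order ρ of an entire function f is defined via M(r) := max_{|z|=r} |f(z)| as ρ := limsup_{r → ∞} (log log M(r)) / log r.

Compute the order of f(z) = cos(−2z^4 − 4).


Write cos(w) = (e^{iw} ± e^{−iw})/(2 or 2i), so |cos(w)| ≤ e^{|w|}. With w = −2z^4 − 4, |w| ≤ 2r^4 + 4 on |z|=r, giving M(r) ≤ e^{2r^4 + 4} and ρ ≤ 4. For the lower bound, choose z on |z|=r with -2z^4 purely imaginary of modulus 2r^4; then |cos(−2z^4 − 4)| grows like e^{2r^4}/2, so ρ ≥ 4. Hence ρ = 4.
Therefore ρ = 4.

Order ρ = 4.


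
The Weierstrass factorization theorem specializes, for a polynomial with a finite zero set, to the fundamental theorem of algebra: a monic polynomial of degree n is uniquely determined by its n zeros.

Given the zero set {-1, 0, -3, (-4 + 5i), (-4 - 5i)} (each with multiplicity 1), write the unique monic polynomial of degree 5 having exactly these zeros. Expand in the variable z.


The polynomial is p(z) = ∏_{α ∈ S} (z − α), where S = {-1, 0, -3, (-4 + 5i), (-4 - 5i)}.
Expanding the product yields: p(z) = z^5 + 12·z^4 + 76·z^3 + 188·z^2 + 123·z.
Note conjugate pairs combine to real quadratics: (z − (-4+5i))(z − (-4−5i)) = z² + 8z + 41.
The resulting polynomial has degree 5 and real coefficients as required.

p(z) = z^5 + 12·z^4 + 76·z^3 + 188·z^2 + 123·z.


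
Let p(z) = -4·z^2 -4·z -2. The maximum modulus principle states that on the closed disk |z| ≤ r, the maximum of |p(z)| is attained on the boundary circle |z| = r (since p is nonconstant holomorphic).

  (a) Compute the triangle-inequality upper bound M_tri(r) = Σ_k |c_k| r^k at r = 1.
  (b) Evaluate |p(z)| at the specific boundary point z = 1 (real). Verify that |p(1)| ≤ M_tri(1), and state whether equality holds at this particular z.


Coefficients: c_0 = -2, c_1 = -4, c_2 = -4. Radius r = 1.
Part (a). Triangle bound: M_tri(r) = Σ_k |c_k| r^k
  = |-2|·1^0 + |-4|·1^1 + |-4|·1^2
  = 2 + 4 + 4 = 10.
This bounds M(r) := max_{|z|=r} |p(z)| from above; equality holds iff all terms c_k z^k can be made to align in phase at a single z on |z|=r.
Part (b). At z = 1 (real, on the circle |z| = r):
  p(1) = (-2)·1^0 + (-4)·1^1 + (-4)·1^2 = -10.
  |p(1)| = 10.
Since all nonzero coefficients share the same sign, |p(1)| = 10 = M_tri(1); the triangle bound is attained at z = 1, so in fact M(r) = 10.

M_tri(1) = 10; |p(1)| = 10; equality at z=1: yes.


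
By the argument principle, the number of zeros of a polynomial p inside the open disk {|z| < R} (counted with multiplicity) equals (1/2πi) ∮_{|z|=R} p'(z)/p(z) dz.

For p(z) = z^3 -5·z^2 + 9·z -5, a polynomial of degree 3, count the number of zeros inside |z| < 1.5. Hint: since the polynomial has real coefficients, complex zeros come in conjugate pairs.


The zeros of p are: 1, (2 + 1i), (2 - 1i).
Their magnitudes are: 1, 2.236, 2.236.
Zeros with |z| < R = 1.5: 1.
Count = 1.
By the argument principle, (1/2πi) ∮_{|z|=R} p'(z)/p(z) dz equals exactly this count.

Number of zeros inside |z| < 1.5: 1.


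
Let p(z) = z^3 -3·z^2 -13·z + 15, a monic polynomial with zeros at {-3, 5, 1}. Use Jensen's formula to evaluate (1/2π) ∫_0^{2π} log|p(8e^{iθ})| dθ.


Zeros: -3, 1, 5; r = 8.
Inside |z| < r: -3, 1, 5. Outside (|z| ≥ r): ∅.
p(0) = 15, so log|p(0)| = log(15) = 2.7081.
Apply Jensen: I(r) = log|p(0)| + Σ_k log(r/|z_k|), summed over zeros inside |z| < r.
  log(r/|z_k|) for z_k = -3: log(8/3) = 0.9808
  log(r/|z_k|) for z_k = 5: log(8/5) = 0.4700
  log(r/|z_k|) for z_k = 1: log(8/1) = 2.0794
Sum over inside zeros: 3.5303.
I(r) = log|p(0)| + (inside sum) = 2.7081 + 3.5303 = 6.2383.
Closed form (all zeros inside, monic): I(r) = n·log(r) = 3·log(8) = 6.2383. ✓

I(r) ≈ 6.2383.


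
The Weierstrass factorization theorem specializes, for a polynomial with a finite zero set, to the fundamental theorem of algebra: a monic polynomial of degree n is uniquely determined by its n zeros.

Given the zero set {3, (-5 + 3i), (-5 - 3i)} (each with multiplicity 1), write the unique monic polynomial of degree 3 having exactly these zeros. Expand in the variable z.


The polynomial is p(z) = ∏_{α ∈ S} (z − α), where S = {3, (-5 + 3i), (-5 - 3i)}.
Expanding the product yields: p(z) = z^3 + 7·z^2 + 4·z -102.
Note conjugate pairs combine to real quadratics: (z − (-5+3i))(z − (-5−3i)) = z² + 10z + 34.
The resulting polynomial has degree 3 and real coefficients as required.

p(z) = z^3 + 7·z^2 + 4·z -102.


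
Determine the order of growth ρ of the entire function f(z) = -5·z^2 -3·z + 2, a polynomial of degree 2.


|f(z)| ≤ Σ|c_k|·r^k = O(r^2) as r → ∞. Polynomial growth is O(e^{r^ε}) for every ε > 0 (since r^2/e^{r^ε} → 0), so ρ ≤ ε for all ε > 0, i.e. ρ = 0. Every nonconstant polynomial has order 0.
Therefore ρ = 0.

Order ρ = 0.


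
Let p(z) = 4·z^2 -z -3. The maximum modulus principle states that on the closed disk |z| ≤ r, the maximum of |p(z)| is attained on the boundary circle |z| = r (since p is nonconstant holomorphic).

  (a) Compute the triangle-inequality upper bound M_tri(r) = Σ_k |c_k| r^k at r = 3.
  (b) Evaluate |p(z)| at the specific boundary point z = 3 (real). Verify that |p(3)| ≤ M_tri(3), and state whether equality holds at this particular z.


Coefficients: c_0 = -3, c_1 = -1, c_2 = 4. Radius r = 3.
Part (a). Triangle bound: M_tri(r) = Σ_k |c_k| r^k
  = |-3|·3^0 + |-1|·3^1 + |4|·3^2
  = 3 + 3 + 36 = 42.
This bounds M(r) := max_{|z|=r} |p(z)| from above; equality holds iff all terms c_k z^k can be made to align in phase at a single z on |z|=r.
Part (b). At z = 3 (real, on the circle |z| = r):
  p(3) = (-3)·3^0 + (-1)·3^1 + (4)·3^2 = 30.
  |p(3)| = 30.
Check: |p(3)| = 30 ≤ 42 = M_tri(3). ✓ Equality does not hold at z = 3 (the coefficients have mixed signs, so the terms do not all align in phase there).

M_tri(3) = 42; |p(3)| = 30; equality at z=3: no.


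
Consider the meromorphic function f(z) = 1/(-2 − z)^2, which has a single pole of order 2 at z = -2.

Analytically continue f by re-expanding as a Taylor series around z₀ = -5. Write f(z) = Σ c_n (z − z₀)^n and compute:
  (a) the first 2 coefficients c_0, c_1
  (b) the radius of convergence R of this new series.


Let w = z − z₀, so z = z₀ + w.
Then -2 − z = -2 − (z₀ + w) = (-2 − z₀) − w = 3 − w.
f(z) = 1/(3 − w)^2 = (1/(3)^2) · (1 − w/(3))^{−2}.
By the binomial series (1−u)^{−2} = Σ_{n≥0} C(n+1, 1) u^n for |u|<1, with u = w/(3):
  c_n = C(n+1, 1) / (3)^(n+2).
  c_0 = 1/(3)^2 = 1/9.
  c_1 = 2/(3)^3 = 2/27.
The series is valid for |w/d| < 1, i.e. |z − z₀| < |d|.
Radius of convergence: R = |-2 − z₀| = |3| = 3 (distance from z₀ to the singularity z = -2).

c_0 = 1/9, c_1 = 2/27; R = 3.


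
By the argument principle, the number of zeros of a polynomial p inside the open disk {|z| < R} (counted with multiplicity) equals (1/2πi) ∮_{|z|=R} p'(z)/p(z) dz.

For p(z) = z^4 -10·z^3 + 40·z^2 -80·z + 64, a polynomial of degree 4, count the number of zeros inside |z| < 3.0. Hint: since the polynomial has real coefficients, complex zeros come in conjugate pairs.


The zeros of p are: 2, (2 + 2i), (2 - 2i), 4.
Their magnitudes are: 2, 2.828, 2.828, 4.
Zeros with |z| < R = 3.0: 2, (2 + 2i), (2 - 2i).
Count = 3.
By the argument principle, (1/2πi) ∮_{|z|=R} p'(z)/p(z) dz equals exactly this count.

Number of zeros inside |z| < 3.0: 3.


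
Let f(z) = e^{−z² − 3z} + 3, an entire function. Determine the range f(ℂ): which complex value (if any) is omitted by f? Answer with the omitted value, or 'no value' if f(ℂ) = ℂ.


Little Picard bounds the complement of f(ℂ) to at most one point.
The exponent g(z) = −z² − 3z is a nonconstant polynomial, hence surjective onto ℂ. So e^{g(z)} takes every value in {e^w : w ∈ ℂ} = ℂ ∖ {0}. Adding 3 shifts the range to ℂ ∖ {3}. f omits exactly 3.

Omitted value: 3.


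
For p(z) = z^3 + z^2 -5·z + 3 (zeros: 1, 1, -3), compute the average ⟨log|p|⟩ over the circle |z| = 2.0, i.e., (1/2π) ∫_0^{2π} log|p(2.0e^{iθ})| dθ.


Zeros: -3, 1, 1; r = 2.0.
Inside |z| < r: 1, 1. Outside (|z| ≥ r): -3.
p(0) = 3, so log|p(0)| = log(3) = 1.0986.
Apply Jensen: I(r) = log|p(0)| + Σ_k log(r/|z_k|), summed over zeros inside |z| < r.
  log(r/|z_k|) for z_k = 1: log(2.0/1) = 0.6931
  log(r/|z_k|) for z_k = 1: log(2.0/1) = 0.6931
  Outside zeros (-3) contribute nothing to the Jensen sum.
Sum over inside zeros: 1.3863.
I(r) = log|p(0)| + (inside sum) = 1.0986 + 1.3863 = 2.4849.
Note: since some zeros are outside |z| ≤ r, the simplified n·log(r) form does NOT apply — only the inside zeros contribute.

I(r) ≈ 2.4849.


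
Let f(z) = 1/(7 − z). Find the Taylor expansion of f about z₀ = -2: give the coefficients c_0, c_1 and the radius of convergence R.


Let w = z − z₀, so z = z₀ + w.
Then 7 − z = 7 − (z₀ + w) = (7 − z₀) − w = 9 − w.
f(z) = 1/(9 − w) = (1/(9)) · 1/(1 − w/(9)) = Σ_{n≥0} w^n / (9)^(n+1).
So c_n = 1/(9)^(n+1):
  c_0 = 1/(9)^1 = 1/9.
  c_1 = 1/(9)^2 = 1/81.
The series is valid for |w/d| < 1, i.e. |z − z₀| < |d|.
Radius of convergence: R = |7 − z₀| = |9| = 9 (distance from z₀ to the singularity z = 7).

c_0 = 1/9, c_1 = 1/81; R = 9.


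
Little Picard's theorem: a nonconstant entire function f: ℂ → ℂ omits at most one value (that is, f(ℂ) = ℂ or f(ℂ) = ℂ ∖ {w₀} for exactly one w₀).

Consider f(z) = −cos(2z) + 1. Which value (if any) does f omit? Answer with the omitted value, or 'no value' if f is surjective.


Little Picard bounds the complement of f(ℂ) to at most one point.
cos is entire and surjective onto ℂ: for every w ∈ ℂ, cos(ζ) = w has a solution ζ ∈ ℂ (e.g., via the complex inverse arccos). With ζ = 2z this gives z = ζ/(2). Then -1·cos(2z) takes every value in -1·ℂ = ℂ, and adding 1 is a bijection of ℂ. So f is surjective and omits no value. (Note: only on the real line is cos bounded by [−1, 1].)

Omitted value: no value.


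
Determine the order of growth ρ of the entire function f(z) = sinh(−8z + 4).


sinh(w) is a linear combination of e^{iw} and e^{−iw} (or e^w, e^{−w} in the hyperbolic case), so |sinh(w)| ≤ e^{|w|}. With w = −8z + 4, |w| ≤ 8|z| + 4 = 8r + 4 on |z| = r, giving M(r) ≤ e^{8r + 4}, so ρ ≤ 1. On a suitable ray (z = it for sin/cos; z = t for sinh/cosh, t real → ∞), |sinh(−8z + 4)| grows like e^{8|t|}/2, so ρ ≥ 1. Hence ρ = 1.
Therefore ρ = 1.

Order ρ = 1.


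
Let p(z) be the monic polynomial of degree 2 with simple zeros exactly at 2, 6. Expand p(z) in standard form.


The polynomial is p(z) = ∏_{α ∈ S} (z − α), where S = {2, 6}.
Expanding the product yields: p(z) = z^2 -8·z + 12.
The resulting polynomial has degree 2 and real coefficients as required.

p(z) = z^2 -8·z + 12.


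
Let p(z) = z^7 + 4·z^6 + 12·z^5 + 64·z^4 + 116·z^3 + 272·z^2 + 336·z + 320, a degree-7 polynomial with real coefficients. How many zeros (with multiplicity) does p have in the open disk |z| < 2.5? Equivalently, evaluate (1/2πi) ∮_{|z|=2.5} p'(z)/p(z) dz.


The zeros of p are: (-1 + 1i), (-1 - 1i), (1 + 3i), (1 - 3i), (0 + 2i), (0 - 2i), -4.
Their magnitudes are: 1.414, 1.414, 3.162, 3.162, 2, 2, 4.
Zeros with |z| < R = 2.5: (-1 + 1i), (-1 - 1i), (0 + 2i), (0 - 2i).
Count = 4.
By the argument principle, (1/2πi) ∮_{|z|=R} p'(z)/p(z) dz equals exactly this count.

Number of zeros inside |z| < 2.5: 4.


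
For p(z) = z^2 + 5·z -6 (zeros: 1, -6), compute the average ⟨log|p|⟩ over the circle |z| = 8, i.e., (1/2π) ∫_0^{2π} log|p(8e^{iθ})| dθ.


Zeros: -6, 1; r = 8.
Inside |z| < r: -6, 1. Outside (|z| ≥ r): ∅.
p(0) = -6, so log|p(0)| = log(6) = 1.7918.
Apply Jensen: I(r) = log|p(0)| + Σ_k log(r/|z_k|), summed over zeros inside |z| < r.
  log(r/|z_k|) for z_k = 1: log(8/1) = 2.0794
  log(r/|z_k|) for z_k = -6: log(8/6) = 0.2877
Sum over inside zeros: 2.3671.
I(r) = log|p(0)| + (inside sum) = 1.7918 + 2.3671 = 4.1589.
Closed form (all zeros inside, monic): I(r) = n·log(r) = 2·log(8) = 4.1589. ✓

I(r) ≈ 4.1589.


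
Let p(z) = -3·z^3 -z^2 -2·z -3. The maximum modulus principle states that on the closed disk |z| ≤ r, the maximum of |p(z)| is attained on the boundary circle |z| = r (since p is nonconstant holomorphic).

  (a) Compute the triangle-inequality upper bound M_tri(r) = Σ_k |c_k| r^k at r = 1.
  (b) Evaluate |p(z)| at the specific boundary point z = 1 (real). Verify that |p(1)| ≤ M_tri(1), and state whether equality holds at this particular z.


Coefficients: c_0 = -3, c_1 = -2, c_2 = -1, c_3 = -3. Radius r = 1.
Part (a). Triangle bound: M_tri(r) = Σ_k |c_k| r^k
  = |-3|·1^0 + |-2|·1^1 + |-1|·1^2 + |-3|·1^3
  = 3 + 2 + 1 + 3 = 9.
This bounds M(r) := max_{|z|=r} |p(z)| from above; equality holds iff all terms c_k z^k can be made to align in phase at a single z on |z|=r.
Part (b). At z = 1 (real, on the circle |z| = r):
  p(1) = (-3)·1^0 + (-2)·1^1 + (-1)·1^2 + (-3)·1^3 = -9.
  |p(1)| = 9.
Since all nonzero coefficients share the same sign, |p(1)| = 9 = M_tri(1); the triangle bound is attained at z = 1, so in fact M(r) = 9.

M_tri(1) = 9; |p(1)| = 9; equality at z=1: yes.


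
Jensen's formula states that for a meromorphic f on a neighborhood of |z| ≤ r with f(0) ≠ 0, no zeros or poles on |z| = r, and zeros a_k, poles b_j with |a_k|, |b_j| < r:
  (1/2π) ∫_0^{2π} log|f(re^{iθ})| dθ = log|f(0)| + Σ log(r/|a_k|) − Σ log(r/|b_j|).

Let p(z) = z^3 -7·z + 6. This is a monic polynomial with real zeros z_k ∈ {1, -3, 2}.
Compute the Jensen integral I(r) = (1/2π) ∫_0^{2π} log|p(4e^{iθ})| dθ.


Zeros: -3, 1, 2; r = 4.
Inside |z| < r: -3, 1, 2. Outside (|z| ≥ r): ∅.
p(0) = 6, so log|p(0)| = log(6) = 1.7918.
Apply Jensen: I(r) = log|p(0)| + Σ_k log(r/|z_k|), summed over zeros inside |z| < r.
  log(r/|z_k|) for z_k = 1: log(4/1) = 1.3863
  log(r/|z_k|) for z_k = -3: log(4/3) = 0.2877
  log(r/|z_k|) for z_k = 2: log(4/2) = 0.6931
Sum over inside zeros: 2.3671.
I(r) = log|p(0)| + (inside sum) = 1.7918 + 2.3671 = 4.1589.
Closed form (all zeros inside, monic): I(r) = n·log(r) = 3·log(4) = 4.1589. ✓

I(r) ≈ 4.1589.


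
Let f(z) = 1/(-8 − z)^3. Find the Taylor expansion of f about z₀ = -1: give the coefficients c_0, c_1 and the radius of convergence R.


Let w = z − z₀, so z = z₀ + w.
Then -8 − z = -8 − (z₀ + w) = (-8 − z₀) − w = -7 − w.
f(z) = 1/(-7 − w)^3 = (1/(-7)^3) · (1 − w/(-7))^{−3}.
By the binomial series (1−u)^{−3} = Σ_{n≥0} C(n+2, 2) u^n for |u|<1, with u = w/(-7):
  c_n = C(n+2, 2) / (-7)^(n+3).
  c_0 = 1/(-7)^3 = -1/343.
  c_1 = 3/(-7)^4 = 3/2401.
The series is valid for |w/d| < 1, i.e. |z − z₀| < |d|.
Radius of convergence: R = |-8 − z₀| = |-7| = 7 (distance from z₀ to the singularity z = -8).

c_0 = -1/343, c_1 = 3/2401; R = 7.


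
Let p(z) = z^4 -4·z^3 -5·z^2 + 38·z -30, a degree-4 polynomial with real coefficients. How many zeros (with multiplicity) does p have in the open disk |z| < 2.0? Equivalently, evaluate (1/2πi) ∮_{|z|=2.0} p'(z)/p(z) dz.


The zeros of p are: (3 + 1i), (3 - 1i), -3, 1.
Their magnitudes are: 3.162, 3.162, 3, 1.
Zeros with |z| < R = 2.0: 1.
Count = 1.
By the argument principle, (1/2πi) ∮_{|z|=R} p'(z)/p(z) dz equals exactly this count.

Number of zeros inside |z| < 2.0: 1.


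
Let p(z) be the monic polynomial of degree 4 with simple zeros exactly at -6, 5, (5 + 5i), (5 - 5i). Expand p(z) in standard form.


The polynomial is p(z) = ∏_{α ∈ S} (z − α), where S = {-6, 5, (5 + 5i), (5 - 5i)}.
Expanding the product yields: p(z) = z^4 -9·z^3 + 10·z^2 + 350·z -1500.
Note conjugate pairs combine to real quadratics: (z − (5+5i))(z − (5−5i)) = z² − 10z + 50.
The resulting polynomial has degree 4 and real coefficients as required.

p(z) = z^4 -9·z^3 + 10·z^2 + 350·z -1500.


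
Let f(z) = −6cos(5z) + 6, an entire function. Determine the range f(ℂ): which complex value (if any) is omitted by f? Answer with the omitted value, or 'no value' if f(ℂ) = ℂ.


Little Picard bounds the complement of f(ℂ) to at most one point.
cos is entire and surjective onto ℂ: for every w ∈ ℂ, cos(ζ) = w has a solution ζ ∈ ℂ (e.g., via the complex inverse arccos). With ζ = 5z this gives z = ζ/(5). Then -6·cos(5z) takes every value in -6·ℂ = ℂ, and adding 6 is a bijection of ℂ. So f is surjective and omits no value. (Note: only on the real line is cos bounded by [−1, 1].)

Omitted value: no value.


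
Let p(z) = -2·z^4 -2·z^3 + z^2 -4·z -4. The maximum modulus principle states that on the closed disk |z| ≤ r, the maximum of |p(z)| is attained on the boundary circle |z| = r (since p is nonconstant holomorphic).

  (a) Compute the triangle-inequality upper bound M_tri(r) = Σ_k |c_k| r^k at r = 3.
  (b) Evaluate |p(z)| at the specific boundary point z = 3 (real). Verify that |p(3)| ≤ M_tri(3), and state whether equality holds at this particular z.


Coefficients: c_0 = -4, c_1 = -4, c_2 = 1, c_3 = -2, c_4 = -2. Radius r = 3.
Part (a). Triangle bound: M_tri(r) = Σ_k |c_k| r^k
  = |-4|·3^0 + |-4|·3^1 + |1|·3^2 + |-2|·3^3 + |-2|·3^4
  = 4 + 12 + 9 + 54 + 162 = 241.
This bounds M(r) := max_{|z|=r} |p(z)| from above; equality holds iff all terms c_k z^k can be made to align in phase at a single z on |z|=r.
Part (b). At z = 3 (real, on the circle |z| = r):
  p(3) = (-4)·3^0 + (-4)·3^1 + (1)·3^2 + (-2)·3^3 + (-2)·3^4 = -223.
  |p(3)| = 223.
Check: |p(3)| = 223 ≤ 241 = M_tri(3). ✓ Equality does not hold at z = 3 (the coefficients have mixed signs, so the terms do not all align in phase there).

M_tri(3) = 241; |p(3)| = 223; equality at z=3: no.


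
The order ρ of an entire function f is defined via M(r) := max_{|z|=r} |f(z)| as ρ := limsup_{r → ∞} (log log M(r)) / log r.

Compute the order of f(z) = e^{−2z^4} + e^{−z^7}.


Each summand is entire of order 4 and 7 respectively (as in the single-exponential case). The order of a sum is at most the max of the orders, so ρ ≤ 7. For the lower bound: on |z|=r choose arg z so that -1z^7 is real positive; then |e^{-1z^7}| = e^{1r^7} while |e^{-2z^4}| ≤ e^{2r^4} = o(e^{1r^7}). So |f| ≥ e^{1r^7}(1 − o(1)) and ρ ≥ 7. Hence ρ = max(4, 7) = 7.
Therefore ρ = 7.

Order ρ = 7.


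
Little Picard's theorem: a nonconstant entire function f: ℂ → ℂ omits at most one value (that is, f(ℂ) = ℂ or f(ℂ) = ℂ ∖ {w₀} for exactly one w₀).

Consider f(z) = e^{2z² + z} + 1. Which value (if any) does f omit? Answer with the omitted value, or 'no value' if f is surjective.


Little Picard bounds the complement of f(ℂ) to at most one point.
The exponent g(z) = 2z² + z is a nonconstant polynomial, hence surjective onto ℂ. So e^{g(z)} takes every value in {e^w : w ∈ ℂ} = ℂ ∖ {0}. Adding 1 shifts the range to ℂ ∖ {1}. f omits exactly 1.

Omitted value: 1.


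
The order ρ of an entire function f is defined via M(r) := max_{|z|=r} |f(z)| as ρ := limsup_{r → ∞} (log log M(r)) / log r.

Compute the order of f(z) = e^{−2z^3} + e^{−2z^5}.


Each summand is entire of order 3 and 5 respectively (as in the single-exponential case). The order of a sum is at most the max of the orders, so ρ ≤ 5. For the lower bound: on |z|=r choose arg z so that -2z^5 is real positive; then |e^{-2z^5}| = e^{2r^5} while |e^{-2z^3}| ≤ e^{2r^3} = o(e^{2r^5}). So |f| ≥ e^{2r^5}(1 − o(1)) and ρ ≥ 5. Hence ρ = max(3, 5) = 5.
Therefore ρ = 5.

Order ρ = 5.


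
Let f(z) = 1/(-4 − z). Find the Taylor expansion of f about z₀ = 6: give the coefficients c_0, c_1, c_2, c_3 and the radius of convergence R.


Let w = z − z₀, so z = z₀ + w.
Then -4 − z = -4 − (z₀ + w) = (-4 − z₀) − w = -10 − w.
f(z) = 1/(-10 − w) = (1/(-10)) · 1/(1 − w/(-10)) = Σ_{n≥0} w^n / (-10)^(n+1).
So c_n = 1/(-10)^(n+1):
  c_0 = 1/(-10)^1 = -1/10.
  c_1 = 1/(-10)^2 = 1/100.
  c_2 = 1/(-10)^3 = -1/1000.
  c_3 = 1/(-10)^4 = 1/10000.
The series is valid for |w/d| < 1, i.e. |z − z₀| < |d|.
Radius of convergence: R = |-4 − z₀| = |-10| = 10 (distance from z₀ to the singularity z = -4).

c_0 = -1/10, c_1 = 1/100, c_2 = -1/1000, c_3 = 1/10000; R = 10.


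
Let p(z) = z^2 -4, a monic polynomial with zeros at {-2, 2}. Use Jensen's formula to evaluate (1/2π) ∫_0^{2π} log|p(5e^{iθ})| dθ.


Zeros: -2, 2; r = 5.
Inside |z| < r: -2, 2. Outside (|z| ≥ r): ∅.
p(0) = -4, so log|p(0)| = log(4) = 1.3863.
Apply Jensen: I(r) = log|p(0)| + Σ_k log(r/|z_k|), summed over zeros inside |z| < r.
  log(r/|z_k|) for z_k = -2: log(5/2) = 0.9163
  log(r/|z_k|) for z_k = 2: log(5/2) = 0.9163
Sum over inside zeros: 1.8326.
I(r) = log|p(0)| + (inside sum) = 1.3863 + 1.8326 = 3.2189.
Closed form (all zeros inside, monic): I(r) = n·log(r) = 2·log(5) = 3.2189. ✓

I(r) ≈ 3.2189.


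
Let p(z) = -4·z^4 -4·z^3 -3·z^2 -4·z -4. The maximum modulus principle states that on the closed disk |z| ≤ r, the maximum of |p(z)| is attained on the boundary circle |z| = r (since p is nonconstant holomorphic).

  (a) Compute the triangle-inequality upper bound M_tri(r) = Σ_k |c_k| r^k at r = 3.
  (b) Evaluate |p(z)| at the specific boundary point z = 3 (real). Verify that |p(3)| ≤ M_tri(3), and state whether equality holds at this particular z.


Coefficients: c_0 = -4, c_1 = -4, c_2 = -3, c_3 = -4, c_4 = -4. Radius r = 3.
Part (a). Triangle bound: M_tri(r) = Σ_k |c_k| r^k
  = |-4|·3^0 + |-4|·3^1 + |-3|·3^2 + |-4|·3^3 + |-4|·3^4
  = 4 + 12 + 27 + 108 + 324 = 475.
This bounds M(r) := max_{|z|=r} |p(z)| from above; equality holds iff all terms c_k z^k can be made to align in phase at a single z on |z|=r.
Part (b). At z = 3 (real, on the circle |z| = r):
  p(3) = (-4)·3^0 + (-4)·3^1 + (-3)·3^2 + (-4)·3^3 + (-4)·3^4 = -475.
  |p(3)| = 475.
Since all nonzero coefficients share the same sign, |p(3)| = 475 = M_tri(3); the triangle bound is attained at z = 3, so in fact M(r) = 475.

M_tri(3) = 475; |p(3)| = 475; equality at z=3: yes.


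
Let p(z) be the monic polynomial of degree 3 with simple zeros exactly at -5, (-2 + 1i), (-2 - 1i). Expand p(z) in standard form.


The polynomial is p(z) = ∏_{α ∈ S} (z − α), where S = {-5, (-2 + 1i), (-2 - 1i)}.
Expanding the product yields: p(z) = z^3 + 9·z^2 + 25·z + 25.
Note conjugate pairs combine to real quadratics: (z − (-2+1i))(z − (-2−1i)) = z² + 4z + 5.
The resulting polynomial has degree 3 and real coefficients as required.

p(z) = z^3 + 9·z^2 + 25·z + 25.


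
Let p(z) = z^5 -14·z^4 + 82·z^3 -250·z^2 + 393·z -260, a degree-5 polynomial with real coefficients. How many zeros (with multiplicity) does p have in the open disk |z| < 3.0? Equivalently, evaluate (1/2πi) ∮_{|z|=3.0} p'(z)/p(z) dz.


The zeros of p are: (3 + 2i), (3 - 2i), (2 + 1i), (2 - 1i), 4.
Their magnitudes are: 3.606, 3.606, 2.236, 2.236, 4.
Zeros with |z| < R = 3.0: (2 + 1i), (2 - 1i).
Count = 2.
By the argument principle, (1/2πi) ∮_{|z|=R} p'(z)/p(z) dz equals exactly this count.

Number of zeros inside |z| < 3.0: 2.


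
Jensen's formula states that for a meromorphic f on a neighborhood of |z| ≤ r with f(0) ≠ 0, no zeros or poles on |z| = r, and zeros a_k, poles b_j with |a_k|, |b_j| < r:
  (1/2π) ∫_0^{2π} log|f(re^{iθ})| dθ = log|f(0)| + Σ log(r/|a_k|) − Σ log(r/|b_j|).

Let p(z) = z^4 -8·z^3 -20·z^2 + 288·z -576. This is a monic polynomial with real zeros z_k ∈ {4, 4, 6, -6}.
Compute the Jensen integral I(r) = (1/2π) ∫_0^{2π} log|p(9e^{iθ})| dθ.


Zeros: -6, 4, 4, 6; r = 9.
Inside |z| < r: -6, 4, 4, 6. Outside (|z| ≥ r): ∅.
p(0) = -576, so log|p(0)| = log(576) = 6.3561.
Apply Jensen: I(r) = log|p(0)| + Σ_k log(r/|z_k|), summed over zeros inside |z| < r.
  log(r/|z_k|) for z_k = 4: log(9/4) = 0.8109
  log(r/|z_k|) for z_k = 4: log(9/4) = 0.8109
  log(r/|z_k|) for z_k = 6: log(9/6) = 0.4055
  log(r/|z_k|) for z_k = -6: log(9/6) = 0.4055
Sum over inside zeros: 2.4328.
I(r) = log|p(0)| + (inside sum) = 6.3561 + 2.4328 = 8.7889.
Closed form (all zeros inside, monic): I(r) = n·log(r) = 4·log(9) = 8.7889. ✓

I(r) ≈ 8.7889.


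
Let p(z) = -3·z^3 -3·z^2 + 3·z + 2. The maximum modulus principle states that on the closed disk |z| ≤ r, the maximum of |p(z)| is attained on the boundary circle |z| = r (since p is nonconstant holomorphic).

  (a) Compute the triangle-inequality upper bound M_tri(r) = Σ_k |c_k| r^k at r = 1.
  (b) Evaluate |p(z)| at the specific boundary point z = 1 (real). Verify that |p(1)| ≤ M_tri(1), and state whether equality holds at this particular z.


Coefficients: c_0 = 2, c_1 = 3, c_2 = -3, c_3 = -3. Radius r = 1.
Part (a). Triangle bound: M_tri(r) = Σ_k |c_k| r^k
  = |2|·1^0 + |3|·1^1 + |-3|·1^2 + |-3|·1^3
  = 2 + 3 + 3 + 3 = 11.
This bounds M(r) := max_{|z|=r} |p(z)| from above; equality holds iff all terms c_k z^k can be made to align in phase at a single z on |z|=r.
Part (b). At z = 1 (real, on the circle |z| = r):
  p(1) = (2)·1^0 + (3)·1^1 + (-3)·1^2 + (-3)·1^3 = -1.
  |p(1)| = 1.
Check: |p(1)| = 1 ≤ 11 = M_tri(1). ✓ Equality does not hold at z = 1 (the coefficients have mixed signs, so the terms do not all align in phase there).

M_tri(1) = 11; |p(1)| = 1; equality at z=1: no.


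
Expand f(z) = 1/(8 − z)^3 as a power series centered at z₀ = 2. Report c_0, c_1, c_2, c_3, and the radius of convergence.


Let w = z − z₀, so z = z₀ + w.
Then 8 − z = 8 − (z₀ + w) = (8 − z₀) − w = 6 − w.
f(z) = 1/(6 − w)^3 = (1/(6)^3) · (1 − w/(6))^{−3}.
By the binomial series (1−u)^{−3} = Σ_{n≥0} C(n+2, 2) u^n for |u|<1, with u = w/(6):
  c_n = C(n+2, 2) / (6)^(n+3).
  c_0 = 1/(6)^3 = 1/216.
  c_1 = 3/(6)^4 = 1/432.
  c_2 = 6/(6)^5 = 1/1296.
  c_3 = 10/(6)^6 = 5/23328.
The series is valid for |w/d| < 1, i.e. |z − z₀| < |d|.
Radius of convergence: R = |8 − z₀| = |6| = 6 (distance from z₀ to the singularity z = 8).

c_0 = 1/216, c_1 = 1/432, c_2 = 1/1296, c_3 = 5/23328; R = 6.


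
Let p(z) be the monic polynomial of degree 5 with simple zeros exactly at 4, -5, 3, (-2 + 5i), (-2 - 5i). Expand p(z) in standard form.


The polynomial is p(z) = ∏_{α ∈ S} (z − α), where S = {4, -5, 3, (-2 + 5i), (-2 - 5i)}.
Expanding the product yields: p(z) = z^5 + 2·z^4 -2·z^3 -90·z^2 -427·z + 1740.
Note conjugate pairs combine to real quadratics: (z − (-2+5i))(z − (-2−5i)) = z² + 4z + 29.
The resulting polynomial has degree 5 and real coefficients as required.

p(z) = z^5 + 2·z^4 -2·z^3 -90·z^2 -427·z + 1740.


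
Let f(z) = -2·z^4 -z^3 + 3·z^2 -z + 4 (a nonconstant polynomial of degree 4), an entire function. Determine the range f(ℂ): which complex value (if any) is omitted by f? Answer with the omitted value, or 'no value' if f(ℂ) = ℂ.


Little Picard bounds the complement of f(ℂ) to at most one point.
For every w ∈ ℂ, the equation p(z) − w = 0 is a nonconstant polynomial in z and hence has at least one root by the fundamental theorem of algebra. So p is surjective onto ℂ, omitting no value.

Omitted value: no value.


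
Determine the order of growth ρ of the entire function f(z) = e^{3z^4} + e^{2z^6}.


Each summand is entire of order 4 and 6 respectively (as in the single-exponential case). The order of a sum is at most the max of the orders, so ρ ≤ 6. For the lower bound: on |z|=r choose arg z so that 2z^6 is real positive; then |e^{2z^6}| = e^{2r^6} while |e^{3z^4}| ≤ e^{3r^4} = o(e^{2r^6}). So |f| ≥ e^{2r^6}(1 − o(1)) and ρ ≥ 6. Hence ρ = max(4, 6) = 6.
Therefore ρ = 6.

Order ρ = 6.


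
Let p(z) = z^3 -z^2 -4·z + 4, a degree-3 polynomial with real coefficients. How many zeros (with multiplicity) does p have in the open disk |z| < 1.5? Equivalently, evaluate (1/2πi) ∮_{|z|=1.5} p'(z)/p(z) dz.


The zeros of p are: 1, 2, -2.
Their magnitudes are: 1, 2, 2.
Zeros with |z| < R = 1.5: 1.
Count = 1.
By the argument principle, (1/2πi) ∮_{|z|=R} p'(z)/p(z) dz equals exactly this count.

Number of zeros inside |z| < 1.5: 1.


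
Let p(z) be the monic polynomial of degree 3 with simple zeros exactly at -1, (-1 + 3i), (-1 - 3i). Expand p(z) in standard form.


The polynomial is p(z) = ∏_{α ∈ S} (z − α), where S = {-1, (-1 + 3i), (-1 - 3i)}.
Expanding the product yields: p(z) = z^3 + 3·z^2 + 12·z + 10.
Note conjugate pairs combine to real quadratics: (z − (-1+3i))(z − (-1−3i)) = z² + 2z + 10.
The resulting polynomial has degree 3 and real coefficients as required.

p(z) = z^3 + 3·z^2 + 12·z + 10.


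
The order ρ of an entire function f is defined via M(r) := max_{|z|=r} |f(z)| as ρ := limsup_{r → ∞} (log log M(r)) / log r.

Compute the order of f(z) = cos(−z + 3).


cos(w) is a linear combination of e^{iw} and e^{−iw} (or e^w, e^{−w} in the hyperbolic case), so |cos(w)| ≤ e^{|w|}. With w = −z + 3, |w| ≤ 1|z| + 3 = 1r + 3 on |z| = r, giving M(r) ≤ e^{1r + 3}, so ρ ≤ 1. On a suitable ray (z = it for sin/cos; z = t for sinh/cosh, t real → ∞), |cos(−z + 3)| grows like e^{1|t|}/2, so ρ ≥ 1. Hence ρ = 1.
Therefore ρ = 1.

Order ρ = 1.


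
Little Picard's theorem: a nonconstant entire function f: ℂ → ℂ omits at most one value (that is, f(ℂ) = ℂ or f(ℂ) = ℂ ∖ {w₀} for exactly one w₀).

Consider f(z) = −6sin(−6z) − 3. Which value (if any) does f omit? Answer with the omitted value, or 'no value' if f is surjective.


Little Picard bounds the complement of f(ℂ) to at most one point.
sin is entire and surjective onto ℂ: for every w ∈ ℂ, sin(ζ) = w has a solution ζ ∈ ℂ (e.g., via the complex inverse arcsin). With ζ = −6z this gives z = ζ/(-6). Then -6·sin(−6z) takes every value in -6·ℂ = ℂ, and adding -3 is a bijection of ℂ. So f is surjective and omits no value. (Note: only on the real line is sin bounded by [−1, 1].)

Omitted value: no value.


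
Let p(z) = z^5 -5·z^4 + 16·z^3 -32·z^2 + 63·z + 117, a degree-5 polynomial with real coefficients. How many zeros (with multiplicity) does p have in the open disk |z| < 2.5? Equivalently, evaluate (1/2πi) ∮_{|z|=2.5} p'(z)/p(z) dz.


The zeros of p are: -1, (3 + 2i), (3 - 2i), (0 + 3i), (0 - 3i).
Their magnitudes are: 1, 3.606, 3.606, 3, 3.
Zeros with |z| < R = 2.5: -1.
Count = 1.
By the argument principle, (1/2πi) ∮_{|z|=R} p'(z)/p(z) dz equals exactly this count.

Number of zeros inside |z| < 2.5: 1.


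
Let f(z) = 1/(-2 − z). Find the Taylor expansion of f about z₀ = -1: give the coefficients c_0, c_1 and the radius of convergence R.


Let w = z − z₀, so z = z₀ + w.
Then -2 − z = -2 − (z₀ + w) = (-2 − z₀) − w = -1 − w.
f(z) = 1/(-1 − w) = (1/(-1)) · 1/(1 − w/(-1)) = Σ_{n≥0} w^n / (-1)^(n+1).
So c_n = 1/(-1)^(n+1):
  c_0 = 1/(-1)^1 = -1.
  c_1 = 1/(-1)^2 = 1.
The series is valid for |w/d| < 1, i.e. |z − z₀| < |d|.
Radius of convergence: R = |-2 − z₀| = |-1| = 1 (distance from z₀ to the singularity z = -2).

c_0 = -1, c_1 = 1; R = 1.


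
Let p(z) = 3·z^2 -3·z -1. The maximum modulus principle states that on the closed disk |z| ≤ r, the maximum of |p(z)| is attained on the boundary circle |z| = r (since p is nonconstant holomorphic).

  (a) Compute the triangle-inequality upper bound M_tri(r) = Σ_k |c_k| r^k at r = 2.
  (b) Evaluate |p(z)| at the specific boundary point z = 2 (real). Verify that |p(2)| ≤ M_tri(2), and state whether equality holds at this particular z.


Coefficients: c_0 = -1, c_1 = -3, c_2 = 3. Radius r = 2.
Part (a). Triangle bound: M_tri(r) = Σ_k |c_k| r^k
  = |-1|·2^0 + |-3|·2^1 + |3|·2^2
  = 1 + 6 + 12 = 19.
This bounds M(r) := max_{|z|=r} |p(z)| from above; equality holds iff all terms c_k z^k can be made to align in phase at a single z on |z|=r.
Part (b). At z = 2 (real, on the circle |z| = r):
  p(2) = (-1)·2^0 + (-3)·2^1 + (3)·2^2 = 5.
  |p(2)| = 5.
Check: |p(2)| = 5 ≤ 19 = M_tri(2). ✓ Equality does not hold at z = 2 (the coefficients have mixed signs, so the terms do not all align in phase there).

M_tri(2) = 19; |p(2)| = 5; equality at z=2: no.


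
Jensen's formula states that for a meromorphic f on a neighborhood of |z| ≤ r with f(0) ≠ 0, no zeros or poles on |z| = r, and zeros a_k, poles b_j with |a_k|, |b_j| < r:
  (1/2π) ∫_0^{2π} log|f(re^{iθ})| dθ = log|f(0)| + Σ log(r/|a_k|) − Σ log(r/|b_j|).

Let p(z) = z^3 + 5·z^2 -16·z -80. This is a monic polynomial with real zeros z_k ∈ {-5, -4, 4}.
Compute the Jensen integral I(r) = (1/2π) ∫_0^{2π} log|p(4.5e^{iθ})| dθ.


Zeros: -5, -4, 4; r = 4.5.
Inside |z| < r: -4, 4. Outside (|z| ≥ r): -5.
p(0) = -80, so log|p(0)| = log(80) = 4.3820.
Apply Jensen: I(r) = log|p(0)| + Σ_k log(r/|z_k|), summed over zeros inside |z| < r.
  log(r/|z_k|) for z_k = -4: log(4.5/4) = 0.1178
  log(r/|z_k|) for z_k = 4: log(4.5/4) = 0.1178
  Outside zeros (-5) contribute nothing to the Jensen sum.
Sum over inside zeros: 0.2356.
I(r) = log|p(0)| + (inside sum) = 4.3820 + 0.2356 = 4.6176.
Note: since some zeros are outside |z| ≤ r, the simplified n·log(r) form does NOT apply — only the inside zeros contribute.

I(r) ≈ 4.6176.


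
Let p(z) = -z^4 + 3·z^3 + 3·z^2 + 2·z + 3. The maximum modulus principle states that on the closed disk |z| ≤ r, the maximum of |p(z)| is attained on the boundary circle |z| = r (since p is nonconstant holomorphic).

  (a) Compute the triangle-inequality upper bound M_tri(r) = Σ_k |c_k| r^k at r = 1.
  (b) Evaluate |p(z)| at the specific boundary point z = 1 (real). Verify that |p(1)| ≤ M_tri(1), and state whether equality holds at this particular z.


Coefficients: c_0 = 3, c_1 = 2, c_2 = 3, c_3 = 3, c_4 = -1. Radius r = 1.
Part (a). Triangle bound: M_tri(r) = Σ_k |c_k| r^k
  = |3|·1^0 + |2|·1^1 + |3|·1^2 + |3|·1^3 + |-1|·1^4
  = 3 + 2 + 3 + 3 + 1 = 12.
This bounds M(r) := max_{|z|=r} |p(z)| from above; equality holds iff all terms c_k z^k can be made to align in phase at a single z on |z|=r.
Part (b). At z = 1 (real, on the circle |z| = r):
  p(1) = (3)·1^0 + (2)·1^1 + (3)·1^2 + (3)·1^3 + (-1)·1^4 = 10.
  |p(1)| = 10.
Check: |p(1)| = 10 ≤ 12 = M_tri(1). ✓ Equality does not hold at z = 1 (the coefficients have mixed signs, so the terms do not all align in phase there).

M_tri(1) = 12; |p(1)| = 10; equality at z=1: no.


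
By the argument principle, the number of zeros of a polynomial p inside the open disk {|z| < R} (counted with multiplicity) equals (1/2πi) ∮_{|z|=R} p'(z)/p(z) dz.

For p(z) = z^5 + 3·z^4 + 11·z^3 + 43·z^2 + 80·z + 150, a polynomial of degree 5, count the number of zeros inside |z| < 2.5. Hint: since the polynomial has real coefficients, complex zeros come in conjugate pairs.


The zeros of p are: -3, (1 + 3i), (1 - 3i), (-1 + 2i), (-1 - 2i).
Their magnitudes are: 3, 3.162, 3.162, 2.236, 2.236.
Zeros with |z| < R = 2.5: (-1 + 2i), (-1 - 2i).
Count = 2.
By the argument principle, (1/2πi) ∮_{|z|=R} p'(z)/p(z) dz equals exactly this count.

Number of zeros inside |z| < 2.5: 2.


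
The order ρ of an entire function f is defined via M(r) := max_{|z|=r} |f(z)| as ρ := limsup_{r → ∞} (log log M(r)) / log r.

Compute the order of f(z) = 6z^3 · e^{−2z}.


M(r) = max_{|z|=r} |6|·|z|^3·|e^{−2z}| = 6·r^3 · e^{2r^1} (the factors attain their maxima compatibly on |z|=r). Then log M(r) = log 6 + 3·log r + 2r^1, dominated by the last term, so log log M(r) ~ 1·log r. The polynomial factor 6z^3 contributes only a log r term and does not affect the order. ρ = 1.
Therefore ρ = 1.

Order ρ = 1.


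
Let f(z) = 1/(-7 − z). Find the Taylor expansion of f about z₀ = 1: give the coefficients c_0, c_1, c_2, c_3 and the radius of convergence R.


Let w = z − z₀, so z = z₀ + w.
Then -7 − z = -7 − (z₀ + w) = (-7 − z₀) − w = -8 − w.
f(z) = 1/(-8 − w) = (1/(-8)) · 1/(1 − w/(-8)) = Σ_{n≥0} w^n / (-8)^(n+1).
So c_n = 1/(-8)^(n+1):
  c_0 = 1/(-8)^1 = -1/8.
  c_1 = 1/(-8)^2 = 1/64.
  c_2 = 1/(-8)^3 = -1/512.
  c_3 = 1/(-8)^4 = 1/4096.
The series is valid for |w/d| < 1, i.e. |z − z₀| < |d|.
Radius of convergence: R = |-7 − z₀| = |-8| = 8 (distance from z₀ to the singularity z = -7).

c_0 = -1/8, c_1 = 1/64, c_2 = -1/512, c_3 = 1/4096; R = 8.


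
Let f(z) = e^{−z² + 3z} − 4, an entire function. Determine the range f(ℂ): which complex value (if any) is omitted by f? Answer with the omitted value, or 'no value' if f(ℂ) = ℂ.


Little Picard bounds the complement of f(ℂ) to at most one point.
The exponent g(z) = −z² + 3z is a nonconstant polynomial, hence surjective onto ℂ. So e^{g(z)} takes every value in {e^w : w ∈ ℂ} = ℂ ∖ {0}. Adding -4 shifts the range to ℂ ∖ {-4}. f omits exactly -4.

Omitted value: -4.


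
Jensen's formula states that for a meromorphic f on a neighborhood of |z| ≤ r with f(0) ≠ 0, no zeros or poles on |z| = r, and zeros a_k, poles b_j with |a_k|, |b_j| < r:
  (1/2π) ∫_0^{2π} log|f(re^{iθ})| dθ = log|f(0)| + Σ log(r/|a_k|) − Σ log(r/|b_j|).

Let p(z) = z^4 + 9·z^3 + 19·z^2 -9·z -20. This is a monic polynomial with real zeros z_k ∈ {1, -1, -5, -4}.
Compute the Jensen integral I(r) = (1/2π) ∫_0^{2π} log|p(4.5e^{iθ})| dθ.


Zeros: -5, -4, -1, 1; r = 4.5.
Inside |z| < r: -4, -1, 1. Outside (|z| ≥ r): -5.
p(0) = -20, so log|p(0)| = log(20) = 2.9957.
Apply Jensen: I(r) = log|p(0)| + Σ_k log(r/|z_k|), summed over zeros inside |z| < r.
  log(r/|z_k|) for z_k = 1: log(4.5/1) = 1.5041
  log(r/|z_k|) for z_k = -1: log(4.5/1) = 1.5041
  log(r/|z_k|) for z_k = -4: log(4.5/4) = 0.1178
  Outside zeros (-5) contribute nothing to the Jensen sum.
Sum over inside zeros: 3.1259.
I(r) = log|p(0)| + (inside sum) = 2.9957 + 3.1259 = 6.1217.
Note: since some zeros are outside |z| ≤ r, the simplified n·log(r) form does NOT apply — only the inside zeros contribute.

I(r) ≈ 6.1217.


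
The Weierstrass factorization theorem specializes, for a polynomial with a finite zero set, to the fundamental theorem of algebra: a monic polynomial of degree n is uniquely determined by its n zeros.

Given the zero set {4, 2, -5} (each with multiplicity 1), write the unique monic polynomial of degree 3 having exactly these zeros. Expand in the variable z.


The polynomial is p(z) = ∏_{α ∈ S} (z − α), where S = {4, 2, -5}.
Expanding the product yields: p(z) = z^3 -z^2 -22·z + 40.
The resulting polynomial has degree 3 and real coefficients as required.

p(z) = z^3 -z^2 -22·z + 40.


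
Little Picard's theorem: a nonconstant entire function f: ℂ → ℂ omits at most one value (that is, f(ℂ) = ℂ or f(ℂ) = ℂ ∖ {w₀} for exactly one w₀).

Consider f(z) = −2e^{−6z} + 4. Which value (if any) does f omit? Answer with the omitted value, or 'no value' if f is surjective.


Little Picard bounds the complement of f(ℂ) to at most one point.
e^{−6z} is never zero on ℂ, so -2·e^{−6z} takes every value in ℂ ∖ {0}. Adding 4 shifts the range to ℂ ∖ {4}. Thus f omits exactly the value 4.

Omitted value: 4.


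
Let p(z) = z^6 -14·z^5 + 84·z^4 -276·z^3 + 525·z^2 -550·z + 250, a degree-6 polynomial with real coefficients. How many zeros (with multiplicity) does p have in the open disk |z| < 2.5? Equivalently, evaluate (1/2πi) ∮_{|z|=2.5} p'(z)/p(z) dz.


The zeros of p are: (2 + 1i), (2 - 1i), (3 + 1i), (3 - 1i), (2 + 1i), (2 - 1i).
Their magnitudes are: 2.236, 2.236, 3.162, 3.162, 2.236, 2.236.
Zeros with |z| < R = 2.5: (2 + 1i), (2 - 1i), (2 + 1i), (2 - 1i).
Count = 4.
By the argument principle, (1/2πi) ∮_{|z|=R} p'(z)/p(z) dz equals exactly this count.

Number of zeros inside |z| < 2.5: 4.


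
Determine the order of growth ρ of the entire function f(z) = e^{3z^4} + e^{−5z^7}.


Each summand is entire of order 4 and 7 respectively (as in the single-exponential case). The order of a sum is at most the max of the orders, so ρ ≤ 7. For the lower bound: on |z|=r choose arg z so that -5z^7 is real positive; then |e^{-5z^7}| = e^{5r^7} while |e^{3z^4}| ≤ e^{3r^4} = o(e^{5r^7}). So |f| ≥ e^{5r^7}(1 − o(1)) and ρ ≥ 7. Hence ρ = max(4, 7) = 7.
Therefore ρ = 7.

Order ρ = 7.
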